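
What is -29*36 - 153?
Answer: -1197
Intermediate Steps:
-29*36 - 153 = -1044 - 153 = -1197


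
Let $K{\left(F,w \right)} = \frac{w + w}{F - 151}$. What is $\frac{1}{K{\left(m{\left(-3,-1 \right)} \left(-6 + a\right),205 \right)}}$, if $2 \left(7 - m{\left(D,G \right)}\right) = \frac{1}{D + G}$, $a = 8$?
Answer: $- \frac{547}{1640} \approx -0.33354$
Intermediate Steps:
$m{\left(D,G \right)} = 7 - \frac{1}{2 \left(D + G\right)}$
$K{\left(F,w \right)} = \frac{2 w}{-151 + F}$
$\frac{1}{K{\left(m{\left(-3,-1 \right)} \left(-6 + a\right),205 \right)}} = \frac{1}{2 \cdot 205 \frac{1}{-151 + \frac{- \frac{1}{2} + 7 \left(-3\right) + 7 \left(-1\right)}{-3 - 1} \left(-6 + 8\right)}} = \frac{1}{2 \cdot 205 \frac{1}{-151 + \frac{- \frac{1}{2} - 21 - 7}{-4} \cdot 2}} = \frac{1}{2 \cdot 205 \frac{1}{-151 + \left(- \frac{1}{4}\right) \left(- \frac{57}{2}\right) 2}} = \frac{1}{2 \cdot 205 \frac{1}{-151 + \frac{57}{8} \cdot 2}} = \frac{1}{2 \cdot 205 \frac{1}{-151 + \frac{57}{4}}} = \frac{1}{2 \cdot 205 \frac{1}{- \frac{547}{4}}} = \frac{1}{2 \cdot 205 \left(- \frac{4}{547}\right)} = \frac{1}{- \frac{1640}{547}} = - \frac{547}{1640}$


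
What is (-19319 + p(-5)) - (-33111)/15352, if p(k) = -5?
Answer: -296628937/15352 ≈ -19322.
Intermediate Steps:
(-19319 + p(-5)) - (-33111)/15352 = (-19319 - 5) - (-33111)/15352 = -19324 - (-33111)/15352 = -19324 - 1*(-33111/15352) = -19324 + 33111/15352 = -296628937/15352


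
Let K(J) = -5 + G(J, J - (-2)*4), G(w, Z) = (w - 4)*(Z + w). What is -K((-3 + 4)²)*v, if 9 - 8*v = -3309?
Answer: 58065/4 ≈ 14516.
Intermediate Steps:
G(w, Z) = (-4 + w)*(Z + w)
v = 1659/4 (v = 9/8 - ⅛*(-3309) = 9/8 + 3309/8 = 1659/4 ≈ 414.75)
K(J) = -37 + J² - 8*J + J*(8 + J) (K(J) = -5 + (J² - 4*(J - (-2)*4) - 4*J + (J - (-2)*4)*J) = -5 + (J² - 4*(J - 1*(-8)) - 4*J + (J - 1*(-8))*J) = -5 + (J² - 4*(J + 8) - 4*J + (J + 8)*J) = -5 + (J² - 4*(8 + J) - 4*J + (8 + J)*J) = -5 + (J² + (-32 - 4*J) - 4*J + J*(8 + J)) = -5 + (-32 + J² - 8*J + J*(8 + J)) = -37 + J² - 8*J + J*(8 + J))
-K((-3 + 4)²)*v = -(-37 + 2*((-3 + 4)²)²)*1659/4 = -(-37 + 2*(1²)²)*1659/4 = -(-37 + 2*1²)*1659/4 = -(-37 + 2*1)*1659/4 = -(-37 + 2)*1659/4 = -(-35)*1659/4 = -1*(-58065/4) = 58065/4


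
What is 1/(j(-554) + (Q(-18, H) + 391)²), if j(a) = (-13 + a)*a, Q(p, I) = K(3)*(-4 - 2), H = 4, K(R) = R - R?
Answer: 1/466999 ≈ 2.1413e-6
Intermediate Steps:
K(R) = 0
Q(p, I) = 0 (Q(p, I) = 0*(-4 - 2) = 0*(-6) = 0)
j(a) = a*(-13 + a)
1/(j(-554) + (Q(-18, H) + 391)²) = 1/(-554*(-13 - 554) + (0 + 391)²) = 1/(-554*(-567) + 391²) = 1/(314118 + 152881) = 1/466999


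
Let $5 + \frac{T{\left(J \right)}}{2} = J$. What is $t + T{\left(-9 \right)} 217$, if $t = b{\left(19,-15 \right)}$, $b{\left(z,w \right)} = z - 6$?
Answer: $-6063$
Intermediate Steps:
$b{\left(z,w \right)} = -6 + z$ ($b{\left(z,w \right)} = z - 6 = -6 + z$)
$T{\left(J \right)} = -10 + 2 J$
$t = 13$ ($t = -6 + 19 = 13$)
$t + T{\left(-9 \right)} 217 = 13 + \left(-10 + 2 \left(-9\right)\right) 217 = 13 + \left(-10 - 18\right) 217 = 13 - 6076 = -6063$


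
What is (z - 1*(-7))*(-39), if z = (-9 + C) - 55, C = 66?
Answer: -351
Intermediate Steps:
z = 2 (z = (-9 + 66) - 55 = 57 - 55 = 2)
(z - 1*(-7))*(-39) = (2 - 1*(-7))*(-39) = (2 + 7)*(-39) = 9*(-39) = -351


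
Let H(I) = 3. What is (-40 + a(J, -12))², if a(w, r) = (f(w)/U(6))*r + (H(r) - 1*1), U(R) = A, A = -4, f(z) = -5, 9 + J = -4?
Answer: 2809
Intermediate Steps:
J = -13 (J = -9 - 4 = -13)
U(R) = -4
a(w, r) = 2 + 5*r/4 (a(w, r) = (-5/(-4))*r + (3 - 1*1) = (-5*(-¼))*r + (3 - 1) = 5*r/4 + 2 = 2 + 5*r/4)
(-40 + a(J, -12))² = (-40 + (2 + (5/4)*(-12)))² = (-40 + (2 - 15))² = (-40 - 13)² = (-53)² = 2809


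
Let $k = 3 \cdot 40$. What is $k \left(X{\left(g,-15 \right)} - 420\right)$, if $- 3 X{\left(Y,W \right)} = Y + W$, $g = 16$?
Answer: $-50440$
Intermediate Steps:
$X{\left(Y,W \right)} = - \frac{W}{3} - \frac{Y}{3}$ ($X{\left(Y,W \right)} = - \frac{Y + W}{3} = - \frac{W + Y}{3} = - \frac{W}{3} - \frac{Y}{3}$)
$k = 120$
$k \left(X{\left(g,-15 \right)} - 420\right) = 120 \left(\left(\left(- \frac{1}{3}\right) \left(-15\right) - \frac{16}{3}\right) - 420\right) = 120 \left(\left(5 - \frac{16}{3}\right) - 420\right) = 120 \left(- \frac{1}{3} - 420\right) = 120 \left(- \frac{1261}{3}\right) = -50440$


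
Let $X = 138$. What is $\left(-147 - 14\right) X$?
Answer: $-22218$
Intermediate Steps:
$\left(-147 - 14\right) X = \left(-147 - 14\right) 138 = \left(-161\right) 138 = -22218$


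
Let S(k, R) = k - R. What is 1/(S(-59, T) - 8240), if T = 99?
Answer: -1/8398 ≈ -0.00011908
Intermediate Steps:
1/(S(-59, T) - 8240) = 1/((-59 - 1*99) - 8240) = 1/((-59 - 99) - 8240) = 1/(-158 - 8240) = 1/(-8398) = -1/8398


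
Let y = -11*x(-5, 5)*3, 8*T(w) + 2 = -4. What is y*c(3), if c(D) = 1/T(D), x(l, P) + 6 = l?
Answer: -484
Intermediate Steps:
T(w) = -¾ (T(w) = -¼ + (⅛)*(-4) = -¼ - ½ = -¾)
x(l, P) = -6 + l
c(D) = -4/3 (c(D) = 1/(-¾) = -4/3)
y = 363 (y = -11*(-6 - 5)*3 = -11*(-11)*3 = 121*3 = 363)
y*c(3) = 363*(-4/3) = -484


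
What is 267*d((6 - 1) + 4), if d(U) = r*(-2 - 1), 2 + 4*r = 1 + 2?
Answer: -801/4 ≈ -200.25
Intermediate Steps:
r = ¼ (r = -½ + (1 + 2)/4 = -½ + (¼)*3 = -½ + ¾ = ¼ ≈ 0.25000)
d(U) = -¾ (d(U) = (-2 - 1)/4 = (¼)*(-3) = -¾)
267*d((6 - 1) + 4) = 267*(-¾) = -801/4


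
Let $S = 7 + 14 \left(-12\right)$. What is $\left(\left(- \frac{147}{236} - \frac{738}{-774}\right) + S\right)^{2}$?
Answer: $\frac{2658442203729}{102981904} \approx 25815.0$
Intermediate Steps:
$S = -161$ ($S = 7 - 168 = -161$)
$\left(\left(- \frac{147}{236} - \frac{738}{-774}\right) + S\right)^{2} = \left(\left(- \frac{147}{236} - \frac{738}{-774}\right) - 161\right)^{2} = \left(\left(\left(-147\right) \frac{1}{236} - - \frac{41}{43}\right) - 161\right)^{2} = \left(\left(- \frac{147}{236} + \frac{41}{43}\right) - 161\right)^{2} = \left(\frac{3355}{10148} - 161\right)^{2} = \left(- \frac{1630473}{10148}\right)^{2} = \frac{2658442203729}{102981904}$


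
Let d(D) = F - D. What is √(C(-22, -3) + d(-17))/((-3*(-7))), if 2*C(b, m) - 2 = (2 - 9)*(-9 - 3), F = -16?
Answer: 2*√11/21 ≈ 0.31587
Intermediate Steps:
C(b, m) = 43 (C(b, m) = 1 + ((2 - 9)*(-9 - 3))/2 = 1 + (-7*(-12))/2 = 1 + (½)*84 = 1 + 42 = 43)
d(D) = -16 - D
√(C(-22, -3) + d(-17))/((-3*(-7))) = √(43 + (-16 - 1*(-17)))/((-3*(-7))) = √(43 + (-16 + 17))/21 = √(43 + 1)*(1/21) = √44*(1/21) = (2*√11)*(1/21) = 2*√11/21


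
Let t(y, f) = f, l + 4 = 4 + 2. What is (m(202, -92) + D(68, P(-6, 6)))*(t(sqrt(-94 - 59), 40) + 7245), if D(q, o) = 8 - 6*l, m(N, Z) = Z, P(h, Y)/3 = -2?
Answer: -699360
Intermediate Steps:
P(h, Y) = -6 (P(h, Y) = 3*(-2) = -6)
l = 2 (l = -4 + (4 + 2) = -4 + 6 = 2)
D(q, o) = -4 (D(q, o) = 8 - 6*2 = 8 - 12 = -4)
(m(202, -92) + D(68, P(-6, 6)))*(t(sqrt(-94 - 59), 40) + 7245) = (-92 - 4)*(40 + 7245) = -96*7285 = -699360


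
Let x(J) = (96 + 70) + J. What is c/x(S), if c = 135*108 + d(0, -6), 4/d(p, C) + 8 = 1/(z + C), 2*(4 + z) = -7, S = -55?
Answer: 529722/4033 ≈ 131.35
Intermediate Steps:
z = -15/2 (z = -4 + (½)*(-7) = -4 - 7/2 = -15/2 ≈ -7.5000)
d(p, C) = 4/(-8 + 1/(-15/2 + C))
c = 1589166/109 (c = 135*108 + 2*(15 - 2*(-6))/(-61 + 8*(-6)) = 14580 + 2*(15 + 12)/(-61 - 48) = 14580 + 2*27/(-109) = 14580 + 2*(-1/109)*27 = 14580 - 54/109 = 1589166/109 ≈ 14580.)
x(J) = 166 + J
c/x(S) = 1589166/(109*(166 - 55)) = (1589166/109)/111 = (1589166/109)*(1/111) = 529722/4033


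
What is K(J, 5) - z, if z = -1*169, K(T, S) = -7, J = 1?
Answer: 162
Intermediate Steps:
z = -169
K(J, 5) - z = -7 - 1*(-169) = -7 + 169 = 162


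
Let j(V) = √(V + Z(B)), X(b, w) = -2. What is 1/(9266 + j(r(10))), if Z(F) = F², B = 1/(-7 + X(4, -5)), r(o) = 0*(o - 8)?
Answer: 9/83395 ≈ 0.00010792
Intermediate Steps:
r(o) = 0 (r(o) = 0*(-8 + o) = 0)
B = -⅑ (B = 1/(-7 - 2) = 1/(-9) = -⅑ ≈ -0.11111)
j(V) = √(1/81 + V) (j(V) = √(V + (-⅑)²) = √(V + 1/81) = √(1/81 + V))
1/(9266 + j(r(10))) = 1/(9266 + √(1 + 81*0)/9) = 1/(9266 + √(1 + 0)/9) = 1/(9266 + √1/9) = 1/(9266 + (⅑)*1) = 1/(9266 + ⅑) = 1/(83395/9) = 9/83395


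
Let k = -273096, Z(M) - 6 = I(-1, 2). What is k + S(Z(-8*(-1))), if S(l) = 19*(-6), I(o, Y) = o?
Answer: -273210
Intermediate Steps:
Z(M) = 5 (Z(M) = 6 - 1 = 5)
S(l) = -114
k + S(Z(-8*(-1))) = -273096 - 114 = -273210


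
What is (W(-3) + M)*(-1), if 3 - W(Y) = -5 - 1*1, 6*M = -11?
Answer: -43/6 ≈ -7.1667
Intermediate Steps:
M = -11/6 (M = (⅙)*(-11) = -11/6 ≈ -1.8333)
W(Y) = 9 (W(Y) = 3 - (-5 - 1*1) = 3 - (-5 - 1) = 3 - 1*(-6) = 3 + 6 = 9)
(W(-3) + M)*(-1) = (9 - 11/6)*(-1) = (43/6)*(-1) = -43/6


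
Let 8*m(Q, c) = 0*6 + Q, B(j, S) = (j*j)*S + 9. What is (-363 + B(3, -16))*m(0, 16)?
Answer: 0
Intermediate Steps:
B(j, S) = 9 + S*j**2 (B(j, S) = j**2*S + 9 = S*j**2 + 9 = 9 + S*j**2)
m(Q, c) = Q/8 (m(Q, c) = (0*6 + Q)/8 = (0 + Q)/8 = Q/8)
(-363 + B(3, -16))*m(0, 16) = (-363 + (9 - 16*3**2))*((1/8)*0) = (-363 + (9 - 16*9))*0 = (-363 + (9 - 144))*0 = (-363 - 135)*0 = -498*0 = 0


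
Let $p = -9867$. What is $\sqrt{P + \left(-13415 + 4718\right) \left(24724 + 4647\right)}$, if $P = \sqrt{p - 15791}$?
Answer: $\sqrt{-255439587 + i \sqrt{25658}} \approx 0.005 + 15982.0 i$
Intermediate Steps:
$P = i \sqrt{25658}$ ($P = \sqrt{-9867 - 15791} = \sqrt{-25658} = i \sqrt{25658} \approx 160.18 i$)
$\sqrt{P + \left(-13415 + 4718\right) \left(24724 + 4647\right)} = \sqrt{i \sqrt{25658} + \left(-13415 + 4718\right) \left(24724 + 4647\right)} = \sqrt{i \sqrt{25658} - 255439587} = \sqrt{-255439587 + i \sqrt{25658}}$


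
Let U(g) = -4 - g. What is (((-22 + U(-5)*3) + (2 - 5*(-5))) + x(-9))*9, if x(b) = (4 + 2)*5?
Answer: 342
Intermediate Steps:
x(b) = 30 (x(b) = 6*5 = 30)
(((-22 + U(-5)*3) + (2 - 5*(-5))) + x(-9))*9 = (((-22 + (-4 - 1*(-5))*3) + (2 - 5*(-5))) + 30)*9 = (((-22 + (-4 + 5)*3) + (2 + 25)) + 30)*9 = (((-22 + 1*3) + 27) + 30)*9 = (((-22 + 3) + 27) + 30)*9 = ((-19 + 27) + 30)*9 = (8 + 30)*9 = 38*9 = 342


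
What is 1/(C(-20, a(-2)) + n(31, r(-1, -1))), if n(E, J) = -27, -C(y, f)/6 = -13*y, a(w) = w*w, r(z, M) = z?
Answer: -1/1587 ≈ -0.00063012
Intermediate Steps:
a(w) = w²
C(y, f) = 78*y (C(y, f) = -(-78)*y = 78*y)
1/(C(-20, a(-2)) + n(31, r(-1, -1))) = 1/(78*(-20) - 27) = 1/(-1560 - 27) = 1/(-1587) = -1/1587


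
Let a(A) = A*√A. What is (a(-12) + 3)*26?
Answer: 78 - 624*I*√3 ≈ 78.0 - 1080.8*I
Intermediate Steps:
a(A) = A^(3/2)
(a(-12) + 3)*26 = ((-12)^(3/2) + 3)*26 = (-24*I*√3 + 3)*26 = (3 - 24*I*√3)*26 = 78 - 624*I*√3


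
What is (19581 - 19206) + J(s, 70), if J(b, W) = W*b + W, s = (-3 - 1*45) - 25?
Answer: -4665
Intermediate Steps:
s = -73 (s = (-3 - 45) - 25 = -48 - 25 = -73)
J(b, W) = W + W*b
(19581 - 19206) + J(s, 70) = (19581 - 19206) + 70*(1 - 73) = 375 + 70*(-72) = 375 - 5040 = -4665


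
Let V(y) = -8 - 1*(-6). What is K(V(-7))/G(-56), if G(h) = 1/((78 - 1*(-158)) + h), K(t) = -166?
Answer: -29880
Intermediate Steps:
V(y) = -2 (V(y) = -8 + 6 = -2)
G(h) = 1/(236 + h) (G(h) = 1/((78 + 158) + h) = 1/(236 + h))
K(V(-7))/G(-56) = -166/(1/(236 - 56)) = -166/(1/180) = -166/1/180 = -166*180 = -29880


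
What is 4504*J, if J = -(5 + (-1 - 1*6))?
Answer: 9008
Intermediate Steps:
J = 2 (J = -(5 + (-1 - 6)) = -(5 - 7) = -1*(-2) = 2)
4504*J = 4504*2 = 9008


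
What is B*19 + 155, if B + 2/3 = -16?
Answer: -485/3 ≈ -161.67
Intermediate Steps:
B = -50/3 (B = -2/3 - 16 = -50/3 ≈ -16.667)
B*19 + 155 = -50/3*19 + 155 = -950/3 + 155 = -485/3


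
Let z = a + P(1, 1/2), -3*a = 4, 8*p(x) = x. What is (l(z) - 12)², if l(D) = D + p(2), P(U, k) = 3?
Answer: 14641/144 ≈ 101.67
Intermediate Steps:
p(x) = x/8
a = -4/3 (a = -⅓*4 = -4/3 ≈ -1.3333)
z = 5/3 (z = -4/3 + 3 = 5/3 ≈ 1.6667)
l(D) = ¼ + D (l(D) = D + (⅛)*2 = D + ¼ = ¼ + D)
(l(z) - 12)² = ((¼ + 5/3) - 12)² = (23/12 - 12)² = (-121/12)² = 14641/144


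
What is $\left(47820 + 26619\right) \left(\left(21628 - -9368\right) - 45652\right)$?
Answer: $-1090977984$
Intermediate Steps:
$\left(47820 + 26619\right) \left(\left(21628 - -9368\right) - 45652\right) = 74439 \left(\left(21628 + 9368\right) - 45652\right) = 74439 \left(30996 - 45652\right) = 74439 \left(-14656\right) = -1090977984$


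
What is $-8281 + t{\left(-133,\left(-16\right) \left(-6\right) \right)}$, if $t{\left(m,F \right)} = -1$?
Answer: $-8282$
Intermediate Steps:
$-8281 + t{\left(-133,\left(-16\right) \left(-6\right) \right)} = -8281 - 1 = -8282$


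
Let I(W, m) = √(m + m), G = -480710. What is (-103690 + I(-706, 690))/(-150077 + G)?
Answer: 103690/630787 - 2*√345/630787 ≈ 0.16432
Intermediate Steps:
I(W, m) = √2*√m (I(W, m) = √(2*m) = √2*√m)
(-103690 + I(-706, 690))/(-150077 + G) = (-103690 + √2*√690)/(-150077 - 480710) = (-103690 + 2*√345)/(-630787) = (-103690 + 2*√345)*(-1/630787) = 103690/630787 - 2*√345/630787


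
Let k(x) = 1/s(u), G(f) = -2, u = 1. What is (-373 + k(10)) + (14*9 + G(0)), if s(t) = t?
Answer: -248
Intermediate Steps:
k(x) = 1 (k(x) = 1/1 = 1)
(-373 + k(10)) + (14*9 + G(0)) = (-373 + 1) + (14*9 - 2) = -372 + (126 - 2) = -372 + 124 = -248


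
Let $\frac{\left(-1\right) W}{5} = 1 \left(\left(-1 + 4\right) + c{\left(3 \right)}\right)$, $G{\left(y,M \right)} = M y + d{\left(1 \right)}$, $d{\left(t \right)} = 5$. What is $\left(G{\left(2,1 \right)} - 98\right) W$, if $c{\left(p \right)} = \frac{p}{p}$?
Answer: $1820$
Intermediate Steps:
$G{\left(y,M \right)} = 5 + M y$ ($G{\left(y,M \right)} = M y + 5 = 5 + M y$)
$c{\left(p \right)} = 1$
$W = -20$ ($W = - 5 \cdot 1 \left(\left(-1 + 4\right) + 1\right) = - 5 \cdot 1 \left(3 + 1\right) = - 5 \cdot 1 \cdot 4 = \left(-5\right) 4 = -20$)
$\left(G{\left(2,1 \right)} - 98\right) W = \left(\left(5 + 1 \cdot 2\right) - 98\right) \left(-20\right) = \left(\left(5 + 2\right) - 98\right) \left(-20\right) = \left(7 - 98\right) \left(-20\right) = \left(-91\right) \left(-20\right) = 1820$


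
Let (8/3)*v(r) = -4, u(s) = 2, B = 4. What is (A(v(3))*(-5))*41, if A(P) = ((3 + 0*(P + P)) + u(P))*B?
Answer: -4100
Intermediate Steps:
v(r) = -3/2 (v(r) = (3/8)*(-4) = -3/2)
A(P) = 20 (A(P) = ((3 + 0*(P + P)) + 2)*4 = ((3 + 0*(2*P)) + 2)*4 = ((3 + 0) + 2)*4 = (3 + 2)*4 = 5*4 = 20)
(A(v(3))*(-5))*41 = (20*(-5))*41 = -100*41 = -4100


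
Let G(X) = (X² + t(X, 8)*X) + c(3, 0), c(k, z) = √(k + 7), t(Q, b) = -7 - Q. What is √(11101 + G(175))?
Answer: √(9876 + √10) ≈ 99.394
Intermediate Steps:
c(k, z) = √(7 + k)
G(X) = √10 + X² + X*(-7 - X) (G(X) = (X² + (-7 - X)*X) + √(7 + 3) = (X² + X*(-7 - X)) + √10 = √10 + X² + X*(-7 - X))
√(11101 + G(175)) = √(11101 + (√10 - 7*175)) = √(11101 + (√10 - 1225)) = √(11101 + (-1225 + √10)) = √(9876 + √10)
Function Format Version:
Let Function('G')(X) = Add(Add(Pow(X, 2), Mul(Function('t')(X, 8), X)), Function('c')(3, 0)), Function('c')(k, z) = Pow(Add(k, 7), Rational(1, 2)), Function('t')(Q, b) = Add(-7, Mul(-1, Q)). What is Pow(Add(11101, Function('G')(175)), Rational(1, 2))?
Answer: Pow(Add(9876, Pow(10, Rational(1, 2))), Rational(1, 2)) ≈ 99.394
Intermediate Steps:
Function('c')(k, z) = Pow(Add(7, k), Rational(1, 2))
Function('G')(X) = Add(Pow(10, Rational(1, 2)), Pow(X, 2), Mul(X, Add(-7, Mul(-1, X)))) (Function('G')(X) = Add(Add(Pow(X, 2), Mul(Add(-7, Mul(-1, X)), X)), Pow(Add(7, 3), Rational(1, 2))) = Add(Add(Pow(X, 2), Mul(X, Add(-7, Mul(-1, X)))), Pow(10, Rational(1, 2))) = Add(Pow(10, Rational(1, 2)), Pow(X, 2), Mul(X, Add(-7, Mul(-1, X)))))
Pow(Add(11101, Function('G')(175)), Rational(1, 2)) = Pow(Add(11101, Add(Pow(10, Rational(1, 2)), Mul(-7, 175))), Rational(1, 2)) = Pow(Add(11101, Add(Pow(10, Rational(1, 2)), -1225)), Rational(1, 2)) = Pow(Add(11101, Add(-1225, Pow(10, Rational(1, 2)))), Rational(1, 2)) = Pow(Add(9876, Pow(10, Rational(1, 2))), Rational(1, 2))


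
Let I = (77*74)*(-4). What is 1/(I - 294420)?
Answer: -1/317212 ≈ -3.1525e-6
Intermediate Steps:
I = -22792 (I = 5698*(-4) = -22792)
1/(I - 294420) = 1/(-22792 - 294420) = 1/(-317212) = -1/317212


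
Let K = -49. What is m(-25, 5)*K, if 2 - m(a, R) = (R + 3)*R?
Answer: 1862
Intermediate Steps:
m(a, R) = 2 - R*(3 + R) (m(a, R) = 2 - (R + 3)*R = 2 - (3 + R)*R = 2 - R*(3 + R))
m(-25, 5)*K = (2 - 1*5² - 3*5)*(-49) = (2 - 1*25 - 15)*(-49) = (2 - 25 - 15)*(-49) = -38*(-49) = 1862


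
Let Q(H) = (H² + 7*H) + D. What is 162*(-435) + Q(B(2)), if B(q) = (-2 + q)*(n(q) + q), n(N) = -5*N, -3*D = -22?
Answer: -211388/3 ≈ -70463.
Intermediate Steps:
D = 22/3 (D = -⅓*(-22) = 22/3 ≈ 7.3333)
B(q) = -4*q*(-2 + q) (B(q) = (-2 + q)*(-5*q + q) = (-2 + q)*(-4*q) = -4*q*(-2 + q))
Q(H) = 22/3 + H² + 7*H (Q(H) = (H² + 7*H) + 22/3 = 22/3 + H² + 7*H)
162*(-435) + Q(B(2)) = 162*(-435) + (22/3 + (4*2*(2 - 1*2))² + 7*(4*2*(2 - 1*2))) = -70470 + (22/3 + (4*2*(2 - 2))² + 7*(4*2*(2 - 2))) = -70470 + (22/3 + (4*2*0)² + 7*(4*2*0)) = -70470 + (22/3 + 0² + 7*0) = -70470 + (22/3 + 0 + 0) = -70470 + 22/3 = -211388/3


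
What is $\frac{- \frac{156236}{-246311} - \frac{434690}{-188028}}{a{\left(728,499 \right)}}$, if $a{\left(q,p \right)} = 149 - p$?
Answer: $- \frac{68222835599}{8104838823900} \approx -0.0084175$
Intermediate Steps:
$\frac{- \frac{156236}{-246311} - \frac{434690}{-188028}}{a{\left(728,499 \right)}} = \frac{- \frac{156236}{-246311} - \frac{434690}{-188028}}{149 - 499} = \frac{\left(-156236\right) \left(- \frac{1}{246311}\right) - - \frac{217345}{94014}}{149 - 499} = \frac{\frac{156236}{246311} + \frac{217345}{94014}}{-350} = \frac{68222835599}{23156682354} \left(- \frac{1}{350}\right) = - \frac{68222835599}{8104838823900}$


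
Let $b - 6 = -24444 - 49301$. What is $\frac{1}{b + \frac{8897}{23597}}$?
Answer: $- \frac{3371}{248572898} \approx -1.3561 \cdot 10^{-5}$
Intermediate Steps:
$b = -73739$ ($b = 6 - 73745 = -73739$)
$\frac{1}{b + \frac{8897}{23597}} = \frac{1}{-73739 + \frac{8897}{23597}} = \frac{1}{-73739 + 8897 \cdot \frac{1}{23597}} = \frac{1}{-73739 + \frac{1271}{3371}} = \frac{1}{- \frac{248572898}{3371}} = - \frac{3371}{248572898}$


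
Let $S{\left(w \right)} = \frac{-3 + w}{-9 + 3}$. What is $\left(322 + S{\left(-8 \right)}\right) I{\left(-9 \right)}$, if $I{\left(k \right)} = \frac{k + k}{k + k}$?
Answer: $\frac{1943}{6} \approx 323.83$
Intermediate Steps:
$I{\left(k \right)} = 1$ ($I{\left(k \right)} = \frac{2 k}{2 k} = 2 k \frac{1}{2 k} = 1$)
$S{\left(w \right)} = \frac{1}{2} - \frac{w}{6}$ ($S{\left(w \right)} = \frac{-3 + w}{-6} = \left(-3 + w\right) \left(- \frac{1}{6}\right) = \frac{1}{2} - \frac{w}{6}$)
$\left(322 + S{\left(-8 \right)}\right) I{\left(-9 \right)} = \left(322 + \left(\frac{1}{2} - - \frac{4}{3}\right)\right) 1 = \left(322 + \left(\frac{1}{2} + \frac{4}{3}\right)\right) 1 = \left(322 + \frac{11}{6}\right) 1 = \frac{1943}{6} \cdot 1 = \frac{1943}{6}$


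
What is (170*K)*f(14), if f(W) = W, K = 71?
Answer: 168980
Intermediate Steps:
(170*K)*f(14) = (170*71)*14 = 12070*14 = 168980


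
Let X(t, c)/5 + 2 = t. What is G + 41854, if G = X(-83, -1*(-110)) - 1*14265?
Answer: 27164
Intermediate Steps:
X(t, c) = -10 + 5*t
G = -14690 (G = (-10 + 5*(-83)) - 1*14265 = (-10 - 415) - 14265 = -425 - 14265 = -14690)
G + 41854 = -14690 + 41854 = 27164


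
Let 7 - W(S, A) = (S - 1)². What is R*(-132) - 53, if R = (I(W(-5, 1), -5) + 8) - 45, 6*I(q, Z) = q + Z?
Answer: 5579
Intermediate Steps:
W(S, A) = 7 - (-1 + S)² (W(S, A) = 7 - (S - 1)² = 7 - (-1 + S)²)
I(q, Z) = Z/6 + q/6 (I(q, Z) = (q + Z)/6 = (Z + q)/6 = Z/6 + q/6)
R = -128/3 (R = (((⅙)*(-5) + (7 - (-1 - 5)²)/6) + 8) - 45 = ((-⅚ + (7 - 1*(-6)²)/6) + 8) - 45 = ((-⅚ + (7 - 1*36)/6) + 8) - 45 = ((-⅚ + (7 - 36)/6) + 8) - 45 = ((-⅚ + (⅙)*(-29)) + 8) - 45 = ((-⅚ - 29/6) + 8) - 45 = (-17/3 + 8) - 45 = 7/3 - 45 = -128/3 ≈ -42.667)
R*(-132) - 53 = -128/3*(-132) - 53 = 5632 - 53 = 5579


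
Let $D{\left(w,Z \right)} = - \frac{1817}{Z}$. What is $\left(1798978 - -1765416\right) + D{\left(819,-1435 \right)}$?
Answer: $\frac{5114907207}{1435} \approx 3.5644 \cdot 10^{6}$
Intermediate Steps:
$\left(1798978 - -1765416\right) + D{\left(819,-1435 \right)} = \left(1798978 - -1765416\right) - \frac{1817}{-1435} = \left(1798978 + 1765416\right) - - \frac{1817}{1435} = 3564394 + \frac{1817}{1435} = \frac{5114907207}{1435}$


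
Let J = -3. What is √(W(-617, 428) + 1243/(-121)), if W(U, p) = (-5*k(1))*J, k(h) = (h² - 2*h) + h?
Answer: I*√1243/11 ≈ 3.2051*I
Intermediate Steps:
k(h) = h² - h
W(U, p) = 0 (W(U, p) = -5*(-1 + 1)*(-3) = -5*0*(-3) = 0*(-3) = 0)
√(W(-617, 428) + 1243/(-121)) = √(0 + 1243/(-121)) = √(0 - 1/121*1243) = √(0 - 113/11) = √(-113/11) = I*√1243/11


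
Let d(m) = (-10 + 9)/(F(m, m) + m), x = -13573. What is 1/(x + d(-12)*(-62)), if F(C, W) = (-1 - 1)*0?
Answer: -6/81469 ≈ -7.3648e-5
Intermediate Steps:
F(C, W) = 0 (F(C, W) = -2*0 = 0)
d(m) = -1/m (d(m) = (-10 + 9)/(0 + m) = -1/m)
1/(x + d(-12)*(-62)) = 1/(-13573 - 1/(-12)*(-62)) = 1/(-13573 - 1*(-1/12)*(-62)) = 1/(-13573 + (1/12)*(-62)) = 1/(-13573 - 31/6) = 1/(-81469/6) = -6/81469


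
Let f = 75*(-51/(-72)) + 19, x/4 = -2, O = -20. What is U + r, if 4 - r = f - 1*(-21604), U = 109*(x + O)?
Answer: -197793/8 ≈ -24724.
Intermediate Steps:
x = -8 (x = 4*(-2) = -8)
U = -3052 (U = 109*(-8 - 20) = 109*(-28) = -3052)
f = 577/8 (f = 75*(-51*(-1/72)) + 19 = 75*(17/24) + 19 = 425/8 + 19 = 577/8 ≈ 72.125)
r = -173377/8 (r = 4 - (577/8 - 1*(-21604)) = 4 - (577/8 + 21604) = 4 - 1*173409/8 = 4 - 173409/8 = -173377/8 ≈ -21672.)
U + r = -3052 - 173377/8 = -197793/8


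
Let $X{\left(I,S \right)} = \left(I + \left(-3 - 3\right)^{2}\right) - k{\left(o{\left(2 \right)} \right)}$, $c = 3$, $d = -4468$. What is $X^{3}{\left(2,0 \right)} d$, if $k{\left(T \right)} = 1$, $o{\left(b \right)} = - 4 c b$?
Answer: $-226317604$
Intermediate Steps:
$o{\left(b \right)} = - 12 b$ ($o{\left(b \right)} = \left(-4\right) 3 b = - 12 b$)
$X{\left(I,S \right)} = 35 + I$ ($X{\left(I,S \right)} = \left(I + \left(-3 - 3\right)^{2}\right) - 1 = \left(I + \left(-6\right)^{2}\right) - 1 = \left(I + 36\right) - 1 = \left(36 + I\right) - 1 = 35 + I$)
$X^{3}{\left(2,0 \right)} d = \left(35 + 2\right)^{3} \left(-4468\right) = 37^{3} \left(-4468\right) = 50653 \left(-4468\right) = -226317604$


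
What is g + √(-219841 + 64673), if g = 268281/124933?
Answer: 268281/124933 + 4*I*√9698 ≈ 2.1474 + 393.91*I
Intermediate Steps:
g = 268281/124933 (g = 268281*(1/124933) = 268281/124933 ≈ 2.1474)
g + √(-219841 + 64673) = 268281/124933 + √(-219841 + 64673) = 268281/124933 + √(-155168) = 268281/124933 + 4*I*√9698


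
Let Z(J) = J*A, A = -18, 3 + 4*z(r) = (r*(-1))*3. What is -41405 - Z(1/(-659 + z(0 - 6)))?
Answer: -108522577/2621 ≈ -41405.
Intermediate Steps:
z(r) = -¾ - 3*r/4 (z(r) = -¾ + ((r*(-1))*3)/4 = -¾ + (-r*3)/4 = -¾ + (-3*r)/4 = -¾ - 3*r/4)
Z(J) = -18*J (Z(J) = J*(-18) = -18*J)
-41405 - Z(1/(-659 + z(0 - 6))) = -41405 - (-18)/(-659 + (-¾ - 3*(0 - 6)/4)) = -41405 - (-18)/(-659 + (-¾ - ¾*(-6))) = -41405 - (-18)/(-659 + (-¾ + 9/2)) = -41405 - (-18)/(-659 + 15/4) = -41405 - (-18)/(-2621/4) = -41405 - (-18)*(-4)/2621 = -41405 - 1*72/2621 = -41405 - 72/2621 = -108522577/2621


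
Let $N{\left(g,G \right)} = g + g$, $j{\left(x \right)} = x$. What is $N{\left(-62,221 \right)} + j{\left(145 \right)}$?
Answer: $21$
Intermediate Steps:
$N{\left(g,G \right)} = 2 g$
$N{\left(-62,221 \right)} + j{\left(145 \right)} = 2 \left(-62\right) + 145 = -124 + 145 = 21$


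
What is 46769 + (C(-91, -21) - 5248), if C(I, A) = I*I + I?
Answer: 49711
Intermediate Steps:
C(I, A) = I + I² (C(I, A) = I² + I = I + I²)
46769 + (C(-91, -21) - 5248) = 46769 + (-91*(1 - 91) - 5248) = 46769 + (-91*(-90) - 5248) = 46769 + (8190 - 5248) = 46769 + 2942 = 49711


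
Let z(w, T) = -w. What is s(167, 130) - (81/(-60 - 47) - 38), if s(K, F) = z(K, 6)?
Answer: -13722/107 ≈ -128.24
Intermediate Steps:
s(K, F) = -K
s(167, 130) - (81/(-60 - 47) - 38) = -1*167 - (81/(-60 - 47) - 38) = -167 - (81/(-107) - 38) = -167 - (-1/107*81 - 38) = -167 - (-81/107 - 38) = -167 - 1*(-4147/107) = -167 + 4147/107 = -13722/107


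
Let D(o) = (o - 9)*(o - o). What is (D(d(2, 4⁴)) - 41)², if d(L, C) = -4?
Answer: 1681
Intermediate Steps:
D(o) = 0 (D(o) = (-9 + o)*0 = 0)
(D(d(2, 4⁴)) - 41)² = (0 - 41)² = (-41)² = 1681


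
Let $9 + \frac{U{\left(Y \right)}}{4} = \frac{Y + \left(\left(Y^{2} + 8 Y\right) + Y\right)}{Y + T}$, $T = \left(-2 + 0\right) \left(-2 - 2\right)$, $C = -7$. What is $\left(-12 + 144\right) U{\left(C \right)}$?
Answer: $-15840$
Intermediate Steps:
$T = 8$ ($T = \left(-2\right) \left(-4\right) = 8$)
$U{\left(Y \right)} = -36 + \frac{4 \left(Y^{2} + 10 Y\right)}{8 + Y}$ ($U{\left(Y \right)} = -36 + 4 \frac{Y + \left(\left(Y^{2} + 8 Y\right) + Y\right)}{Y + 8} = -36 + 4 \frac{Y + \left(Y^{2} + 9 Y\right)}{8 + Y} = -36 + 4 \frac{Y^{2} + 10 Y}{8 + Y} = -36 + \frac{4 \left(Y^{2} + 10 Y\right)}{8 + Y}$)
$\left(-12 + 144\right) U{\left(C \right)} = \left(-12 + 144\right) \frac{4 \left(-72 - 7 + \left(-7\right)^{2}\right)}{8 - 7} = 132 \frac{4 \left(-72 - 7 + 49\right)}{1} = 132 \cdot 4 \cdot 1 \left(-30\right) = 132 \left(-120\right) = -15840$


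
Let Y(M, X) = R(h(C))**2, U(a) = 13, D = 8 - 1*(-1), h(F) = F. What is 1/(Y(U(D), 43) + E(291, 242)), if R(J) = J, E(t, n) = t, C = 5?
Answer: 1/316 ≈ 0.0031646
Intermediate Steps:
D = 9 (D = 8 + 1 = 9)
Y(M, X) = 25 (Y(M, X) = 5**2 = 25)
1/(Y(U(D), 43) + E(291, 242)) = 1/(25 + 291) = 1/316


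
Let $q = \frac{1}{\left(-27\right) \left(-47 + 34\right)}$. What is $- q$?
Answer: $- \frac{1}{351} \approx -0.002849$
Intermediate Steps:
$q = \frac{1}{351}$ ($q = \frac{1}{\left(-27\right) \left(-13\right)} = \frac{1}{351} \approx 0.002849$)
$- q = \left(-1\right) \frac{1}{351} = - \frac{1}{351}$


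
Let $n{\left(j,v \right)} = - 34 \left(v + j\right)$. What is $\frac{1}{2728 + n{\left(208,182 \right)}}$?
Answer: $- \frac{1}{10532} \approx -9.4949 \cdot 10^{-5}$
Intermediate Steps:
$n{\left(j,v \right)} = - 34 j - 34 v$ ($n{\left(j,v \right)} = - 34 \left(j + v\right) = - 34 j - 34 v$)
$\frac{1}{2728 + n{\left(208,182 \right)}} = \frac{1}{2728 - 13260} = \frac{1}{-10532} = - \frac{1}{10532}$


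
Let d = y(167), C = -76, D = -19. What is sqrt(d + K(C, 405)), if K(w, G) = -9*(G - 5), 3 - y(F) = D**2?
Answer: I*sqrt(3958) ≈ 62.913*I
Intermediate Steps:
y(F) = -358 (y(F) = 3 - 1*(-19)**2 = 3 - 1*361 = 3 - 361 = -358)
K(w, G) = 45 - 9*G (K(w, G) = -9*(-5 + G) = 45 - 9*G)
d = -358
sqrt(d + K(C, 405)) = sqrt(-358 + (45 - 9*405)) = sqrt(-358 + (45 - 3645)) = sqrt(-358 - 3600) = sqrt(-3958) = I*sqrt(3958)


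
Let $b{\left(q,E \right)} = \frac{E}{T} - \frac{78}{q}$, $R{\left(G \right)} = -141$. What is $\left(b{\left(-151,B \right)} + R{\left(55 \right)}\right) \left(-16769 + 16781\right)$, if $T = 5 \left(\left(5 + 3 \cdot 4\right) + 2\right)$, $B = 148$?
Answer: $- \frac{23914644}{14345} \approx -1667.1$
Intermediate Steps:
$T = 95$ ($T = 5 \left(\left(5 + 12\right) + 2\right) = 5 \left(17 + 2\right) = 5 \cdot 19 = 95$)
$b{\left(q,E \right)} = - \frac{78}{q} + \frac{E}{95}$ ($b{\left(q,E \right)} = \frac{E}{95} - \frac{78}{q} = - \frac{78}{q} + \frac{E}{95}$)
$\left(b{\left(-151,B \right)} + R{\left(55 \right)}\right) \left(-16769 + 16781\right) = \left(\left(- \frac{78}{-151} + \frac{1}{95} \cdot 148\right) - 141\right) \left(-16769 + 16781\right) = \left(\left(\left(-78\right) \left(- \frac{1}{151}\right) + \frac{148}{95}\right) - 141\right) 12 = \left(\left(\frac{78}{151} + \frac{148}{95}\right) - 141\right) 12 = \left(\frac{29758}{14345} - 141\right) 12 = \left(- \frac{1992887}{14345}\right) 12 = - \frac{23914644}{14345}$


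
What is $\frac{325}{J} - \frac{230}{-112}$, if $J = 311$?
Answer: $\frac{53965}{17416} \approx 3.0986$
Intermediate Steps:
$\frac{325}{J} - \frac{230}{-112} = \frac{325}{311} - \frac{230}{-112} = 325 \cdot \frac{1}{311} - - \frac{115}{56} = \frac{325}{311} + \frac{115}{56} = \frac{53965}{17416}$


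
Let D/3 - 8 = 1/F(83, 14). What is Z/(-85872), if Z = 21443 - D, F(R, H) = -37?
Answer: -396253/1588632 ≈ -0.24943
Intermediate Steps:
D = 885/37 (D = 24 + 3/(-37) = 24 + 3*(-1/37) = 24 - 3/37 = 885/37 ≈ 23.919)
Z = 792506/37 (Z = 21443 - 1*885/37 = 21443 - 885/37 = 792506/37 ≈ 21419.)
Z/(-85872) = (792506/37)/(-85872) = (792506/37)*(-1/85872) = -396253/1588632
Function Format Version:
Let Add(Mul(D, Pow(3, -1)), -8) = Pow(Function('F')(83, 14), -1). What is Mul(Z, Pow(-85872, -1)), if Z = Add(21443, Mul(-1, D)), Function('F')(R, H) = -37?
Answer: Rational(-396253, 1588632) ≈ -0.24943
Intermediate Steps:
D = Rational(885, 37) (D = Add(24, Mul(3, Pow(-37, -1))) = Add(24, Mul(3, Rational(-1, 37))) = Add(24, Rational(-3, 37)) = Rational(885, 37) ≈ 23.919)
Z = Rational(792506, 37) (Z = Add(21443, Mul(-1, Rational(885, 37))) = Add(21443, Rational(-885, 37)) = Rational(792506, 37) ≈ 21419.)
Mul(Z, Pow(-85872, -1)) = Mul(Rational(792506, 37), Pow(-85872, -1)) = Mul(Rational(792506, 37), Rational(-1, 85872)) = Rational(-396253, 1588632)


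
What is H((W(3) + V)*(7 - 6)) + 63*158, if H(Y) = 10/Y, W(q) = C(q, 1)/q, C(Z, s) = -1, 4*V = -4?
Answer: 19893/2 ≈ 9946.5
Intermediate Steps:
V = -1 (V = (¼)*(-4) = -1)
W(q) = -1/q
H((W(3) + V)*(7 - 6)) + 63*158 = 10/(((-1/3 - 1)*(7 - 6))) + 63*158 = 10/(((-1*⅓ - 1)*1)) + 9954 = 10/(((-⅓ - 1)*1)) + 9954 = 10/((-4/3*1)) + 9954 = 10/(-4/3) + 9954 = 10*(-¾) + 9954 = -15/2 + 9954 = 19893/2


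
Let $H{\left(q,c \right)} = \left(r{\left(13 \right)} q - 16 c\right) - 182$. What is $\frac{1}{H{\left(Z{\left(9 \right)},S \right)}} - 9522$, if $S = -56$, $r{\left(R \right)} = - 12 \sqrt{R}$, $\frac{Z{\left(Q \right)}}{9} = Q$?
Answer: $- \frac{18682792571}{1962066} - \frac{27 \sqrt{13}}{327011} \approx -9522.0$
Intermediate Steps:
$Z{\left(Q \right)} = 9 Q$
$H{\left(q,c \right)} = -182 - 16 c - 12 q \sqrt{13}$ ($H{\left(q,c \right)} = \left(- 12 \sqrt{13} q - 16 c\right) - 182 = \left(- 12 q \sqrt{13} - 16 c\right) - 182 = \left(- 16 c - 12 q \sqrt{13}\right) - 182 = -182 - 16 c - 12 q \sqrt{13}$)
$\frac{1}{H{\left(Z{\left(9 \right)},S \right)}} - 9522 = \frac{1}{-182 - -896 - 12 \cdot 9 \cdot 9 \sqrt{13}} - 9522 = \frac{1}{-182 + 896 - 972 \sqrt{13}} - 9522 = \frac{1}{714 - 972 \sqrt{13}} - 9522 = -9522 + \frac{1}{714 - 972 \sqrt{13}}$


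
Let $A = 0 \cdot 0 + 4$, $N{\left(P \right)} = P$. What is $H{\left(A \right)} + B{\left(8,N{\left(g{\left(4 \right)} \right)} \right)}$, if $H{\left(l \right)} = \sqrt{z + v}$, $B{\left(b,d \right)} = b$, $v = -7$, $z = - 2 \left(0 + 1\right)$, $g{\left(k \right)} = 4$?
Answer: $8 + 3 i \approx 8.0 + 3.0 i$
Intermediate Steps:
$z = -2$ ($z = \left(-2\right) 1 = -2$)
$A = 4$ ($A = 0 + 4 = 4$)
$H{\left(l \right)} = 3 i$ ($H{\left(l \right)} = \sqrt{-2 - 7} = \sqrt{-9} = 3 i$)
$H{\left(A \right)} + B{\left(8,N{\left(g{\left(4 \right)} \right)} \right)} = 3 i + 8 = 8 + 3 i$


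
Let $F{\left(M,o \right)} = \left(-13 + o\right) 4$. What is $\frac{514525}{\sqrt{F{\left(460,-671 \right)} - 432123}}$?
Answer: $- \frac{514525 i \sqrt{434859}}{434859} \approx - 780.25 i$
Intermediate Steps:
$F{\left(M,o \right)} = -52 + 4 o$
$\frac{514525}{\sqrt{F{\left(460,-671 \right)} - 432123}} = \frac{514525}{\sqrt{\left(-52 + 4 \left(-671\right)\right) - 432123}} = \frac{514525}{\sqrt{\left(-52 - 2684\right) - 432123}} = \frac{514525}{\sqrt{-2736 - 432123}} = \frac{514525}{\sqrt{-434859}} = \frac{514525}{i \sqrt{434859}} = 514525 \left(- \frac{i \sqrt{434859}}{434859}\right) = - \frac{514525 i \sqrt{434859}}{434859}$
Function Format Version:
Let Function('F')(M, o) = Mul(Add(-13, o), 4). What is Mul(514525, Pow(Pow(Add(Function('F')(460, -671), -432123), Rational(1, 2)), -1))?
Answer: Mul(Rational(-514525, 434859), I, Pow(434859, Rational(1, 2))) ≈ Mul(-780.25, I)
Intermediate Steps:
Function('F')(M, o) = Add(-52, Mul(4, o))
Mul(514525, Pow(Pow(Add(Function('F')(460, -671), -432123), Rational(1, 2)), -1)) = Mul(514525, Pow(Pow(Add(Add(-52, Mul(4, -671)), -432123), Rational(1, 2)), -1)) = Mul(514525, Pow(Pow(Add(Add(-52, -2684), -432123), Rational(1, 2)), -1)) = Mul(514525, Pow(Pow(Add(-2736, -432123), Rational(1, 2)), -1)) = Mul(514525, Pow(Pow(-434859, Rational(1, 2)), -1)) = Mul(514525, Pow(Mul(I, Pow(434859, Rational(1, 2))), -1)) = Mul(514525, Mul(Rational(-1, 434859), I, Pow(434859, Rational(1, 2)))) = Mul(Rational(-514525, 434859), I, Pow(434859, Rational(1, 2)))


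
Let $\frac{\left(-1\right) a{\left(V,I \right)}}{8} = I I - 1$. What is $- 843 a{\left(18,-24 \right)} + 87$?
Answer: $3877887$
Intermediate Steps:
$a{\left(V,I \right)} = 8 - 8 I^{2}$ ($a{\left(V,I \right)} = - 8 \left(I I - 1\right) = - 8 \left(I^{2} - 1\right) = - 8 \left(-1 + I^{2}\right) = 8 - 8 I^{2}$)
$- 843 a{\left(18,-24 \right)} + 87 = - 843 \left(8 - 8 \left(-24\right)^{2}\right) + 87 = - 843 \left(8 - 4608\right) + 87 = \left(-843\right) \left(-4600\right) + 87 = 3877800 + 87 = 3877887$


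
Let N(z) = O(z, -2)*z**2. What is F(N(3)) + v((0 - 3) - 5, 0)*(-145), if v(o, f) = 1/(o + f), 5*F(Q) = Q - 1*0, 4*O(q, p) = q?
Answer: 779/40 ≈ 19.475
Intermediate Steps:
O(q, p) = q/4
N(z) = z**3/4 (N(z) = (z/4)*z**2 = z**3/4)
F(Q) = Q/5 (F(Q) = (Q - 1*0)/5 = (Q + 0)/5 = Q/5)
v(o, f) = 1/(f + o)
F(N(3)) + v((0 - 3) - 5, 0)*(-145) = ((1/4)*3**3)/5 - 145/(0 + ((0 - 3) - 5)) = ((1/4)*27)/5 - 145/(0 + (-3 - 5)) = (1/5)*(27/4) - 145/(0 - 8) = 27/20 - 145/(-8) = 27/20 - 1/8*(-145) = 27/20 + 145/8 = 779/40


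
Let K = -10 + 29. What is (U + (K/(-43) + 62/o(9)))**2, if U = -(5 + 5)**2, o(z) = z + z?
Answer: 1409101444/149769 ≈ 9408.5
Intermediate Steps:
K = 19
o(z) = 2*z
U = -100 (U = -1*10**2 = -1*100 = -100)
(U + (K/(-43) + 62/o(9)))**2 = (-100 + (19/(-43) + 62/((2*9))))**2 = (-100 + (19*(-1/43) + 62/18))**2 = (-100 + (-19/43 + 62*(1/18)))**2 = (-100 + (-19/43 + 31/9))**2 = (-100 + 1162/387)**2 = (-37538/387)**2 = 1409101444/149769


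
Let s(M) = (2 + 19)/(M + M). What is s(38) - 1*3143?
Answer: -238847/76 ≈ -3142.7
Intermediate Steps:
s(M) = 21/(2*M) (s(M) = 21/((2*M)) = 21*(1/(2*M)) = 21/(2*M))
s(38) - 1*3143 = (21/2)/38 - 1*3143 = (21/2)*(1/38) - 3143 = 21/76 - 3143 = -238847/76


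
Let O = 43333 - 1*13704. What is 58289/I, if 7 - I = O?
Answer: -58289/29622 ≈ -1.9678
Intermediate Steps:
O = 29629 (O = 43333 - 13704 = 29629)
I = -29622 (I = 7 - 1*29629 = 7 - 29629 = -29622)
58289/I = 58289/(-29622) = 58289*(-1/29622) = -58289/29622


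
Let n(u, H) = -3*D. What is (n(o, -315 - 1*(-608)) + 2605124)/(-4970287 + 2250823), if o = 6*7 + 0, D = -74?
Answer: -1302673/1359732 ≈ -0.95804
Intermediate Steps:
o = 42 (o = 42 + 0 = 42)
n(u, H) = 222 (n(u, H) = -3*(-74) = 222)
(n(o, -315 - 1*(-608)) + 2605124)/(-4970287 + 2250823) = (222 + 2605124)/(-4970287 + 2250823) = 2605346/(-2719464) = 2605346*(-1/2719464) = -1302673/1359732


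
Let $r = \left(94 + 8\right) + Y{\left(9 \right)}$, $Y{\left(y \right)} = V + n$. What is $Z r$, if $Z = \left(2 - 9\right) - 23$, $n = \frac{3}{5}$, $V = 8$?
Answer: $-3318$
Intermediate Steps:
$n = \frac{3}{5}$ ($n = 3 \cdot \frac{1}{5} = \frac{3}{5} \approx 0.6$)
$Y{\left(y \right)} = \frac{43}{5}$ ($Y{\left(y \right)} = 8 + \frac{3}{5} = \frac{43}{5}$)
$r = \frac{553}{5}$ ($r = \left(94 + 8\right) + \frac{43}{5} = 102 + \frac{43}{5} = \frac{553}{5} \approx 110.6$)
$Z = -30$ ($Z = -7 - 23 = -30$)
$Z r = \left(-30\right) \frac{553}{5} = -3318$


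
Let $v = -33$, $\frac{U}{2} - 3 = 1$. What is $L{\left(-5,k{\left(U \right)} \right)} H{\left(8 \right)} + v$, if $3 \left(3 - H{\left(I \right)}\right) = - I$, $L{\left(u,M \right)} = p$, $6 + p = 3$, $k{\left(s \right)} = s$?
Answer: $-50$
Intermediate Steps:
$U = 8$ ($U = 6 + 2 \cdot 1 = 6 + 2 = 8$)
$p = -3$ ($p = -6 + 3 = -3$)
$L{\left(u,M \right)} = -3$
$H{\left(I \right)} = 3 + \frac{I}{3}$ ($H{\left(I \right)} = 3 - \frac{\left(-1\right) I}{3} = 3 + \frac{I}{3}$)
$L{\left(-5,k{\left(U \right)} \right)} H{\left(8 \right)} + v = - 3 \left(3 + \frac{1}{3} \cdot 8\right) - 33 = - 3 \left(3 + \frac{8}{3}\right) - 33 = \left(-3\right) \frac{17}{3} - 33 = -17 - 33 = -50$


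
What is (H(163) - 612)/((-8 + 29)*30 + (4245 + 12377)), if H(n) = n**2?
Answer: 25957/17252 ≈ 1.5046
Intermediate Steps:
(H(163) - 612)/((-8 + 29)*30 + (4245 + 12377)) = (163**2 - 612)/((-8 + 29)*30 + (4245 + 12377)) = (26569 - 612)/(21*30 + 16622) = 25957/(630 + 16622) = 25957/17252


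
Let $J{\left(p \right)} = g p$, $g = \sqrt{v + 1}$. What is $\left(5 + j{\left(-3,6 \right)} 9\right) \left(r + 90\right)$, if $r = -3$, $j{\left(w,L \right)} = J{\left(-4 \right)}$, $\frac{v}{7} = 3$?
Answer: $435 - 3132 \sqrt{22} \approx -14255.0$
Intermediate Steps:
$v = 21$ ($v = 7 \cdot 3 = 21$)
$g = \sqrt{22}$ ($g = \sqrt{21 + 1} = \sqrt{22} \approx 4.6904$)
$J{\left(p \right)} = p \sqrt{22}$ ($J{\left(p \right)} = \sqrt{22} p = p \sqrt{22}$)
$j{\left(w,L \right)} = - 4 \sqrt{22}$
$\left(5 + j{\left(-3,6 \right)} 9\right) \left(r + 90\right) = \left(5 + - 4 \sqrt{22} \cdot 9\right) \left(-3 + 90\right) = \left(5 - 36 \sqrt{22}\right) 87 = 435 - 3132 \sqrt{22}$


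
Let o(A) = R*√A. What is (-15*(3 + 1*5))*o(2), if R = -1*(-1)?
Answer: -120*√2 ≈ -169.71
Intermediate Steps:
R = 1
o(A) = √A (o(A) = 1*√A = √A)
(-15*(3 + 1*5))*o(2) = (-15*(3 + 1*5))*√2 = (-15*(3 + 5))*√2 = (-15*8)*√2 = -120*√2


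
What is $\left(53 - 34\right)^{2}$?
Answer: $361$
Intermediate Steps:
$\left(53 - 34\right)^{2} = 19^{2} = 361$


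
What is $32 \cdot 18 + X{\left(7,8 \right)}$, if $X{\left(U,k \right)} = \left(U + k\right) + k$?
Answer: $599$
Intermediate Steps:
$X{\left(U,k \right)} = U + 2 k$
$32 \cdot 18 + X{\left(7,8 \right)} = 32 \cdot 18 + \left(7 + 2 \cdot 8\right) = 576 + \left(7 + 16\right) = 576 + 23 = 599$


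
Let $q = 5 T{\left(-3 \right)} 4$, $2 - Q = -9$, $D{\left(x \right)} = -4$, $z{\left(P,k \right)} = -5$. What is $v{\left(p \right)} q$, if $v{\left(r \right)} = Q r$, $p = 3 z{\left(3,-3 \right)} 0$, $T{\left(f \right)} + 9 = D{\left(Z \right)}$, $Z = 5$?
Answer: $0$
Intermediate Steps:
$Q = 11$ ($Q = 2 - -9 = 2 + 9 = 11$)
$T{\left(f \right)} = -13$ ($T{\left(f \right)} = -9 - 4 = -13$)
$p = 0$ ($p = 3 \left(-5\right) 0 = \left(-15\right) 0 = 0$)
$v{\left(r \right)} = 11 r$
$q = -260$ ($q = 5 \left(-13\right) 4 = \left(-65\right) 4 = -260$)
$v{\left(p \right)} q = 11 \cdot 0 \left(-260\right) = 0 \left(-260\right) = 0$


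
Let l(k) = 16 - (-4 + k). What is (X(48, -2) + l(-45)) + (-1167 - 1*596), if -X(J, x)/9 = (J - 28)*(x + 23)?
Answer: -5478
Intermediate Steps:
l(k) = 20 - k (l(k) = 16 + (4 - k) = 20 - k)
X(J, x) = -9*(-28 + J)*(23 + x) (X(J, x) = -9*(J - 28)*(x + 23) = -9*(-28 + J)*(23 + x))
(X(48, -2) + l(-45)) + (-1167 - 1*596) = ((5796 - 207*48 + 252*(-2) - 9*48*(-2)) + (20 - 1*(-45))) + (-1167 - 1*596) = ((5796 - 9936 - 504 + 864) + (20 + 45)) + (-1167 - 596) = (-3780 + 65) - 1763 = -3715 - 1763 = -5478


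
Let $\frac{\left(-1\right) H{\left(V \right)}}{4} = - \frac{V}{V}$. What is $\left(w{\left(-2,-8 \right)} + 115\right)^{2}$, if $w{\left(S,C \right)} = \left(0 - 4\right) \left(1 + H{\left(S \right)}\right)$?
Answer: $9025$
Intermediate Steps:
$H{\left(V \right)} = 4$ ($H{\left(V \right)} = - 4 \left(- \frac{V}{V}\right) = - 4 \left(\left(-1\right) 1\right) = \left(-4\right) \left(-1\right) = 4$)
$w{\left(S,C \right)} = -20$ ($w{\left(S,C \right)} = \left(0 - 4\right) \left(1 + 4\right) = \left(-4\right) 5 = -20$)
$\left(w{\left(-2,-8 \right)} + 115\right)^{2} = \left(-20 + 115\right)^{2} = 95^{2} = 9025$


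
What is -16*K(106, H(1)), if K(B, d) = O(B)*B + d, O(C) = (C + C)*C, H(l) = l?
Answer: -38112528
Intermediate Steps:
O(C) = 2*C² (O(C) = (2*C)*C = 2*C²)
K(B, d) = d + 2*B³ (K(B, d) = (2*B²)*B + d = 2*B³ + d = d + 2*B³)
-16*K(106, H(1)) = -16*(1 + 2*106³) = -16*(1 + 2*1191016) = -16*(1 + 2382032) = -16*2382033 = -38112528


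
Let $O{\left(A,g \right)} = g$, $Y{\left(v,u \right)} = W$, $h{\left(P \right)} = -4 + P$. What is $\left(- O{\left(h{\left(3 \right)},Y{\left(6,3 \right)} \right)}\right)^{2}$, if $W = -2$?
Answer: $4$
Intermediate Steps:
$Y{\left(v,u \right)} = -2$
$\left(- O{\left(h{\left(3 \right)},Y{\left(6,3 \right)} \right)}\right)^{2} = \left(\left(-1\right) \left(-2\right)\right)^{2} = 2^{2} = 4$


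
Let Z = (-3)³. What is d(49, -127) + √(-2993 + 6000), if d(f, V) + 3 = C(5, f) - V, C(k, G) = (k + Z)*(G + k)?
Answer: -1064 + √3007 ≈ -1009.2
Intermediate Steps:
Z = -27
C(k, G) = (-27 + k)*(G + k) (C(k, G) = (k - 27)*(G + k) = (-27 + k)*(G + k))
d(f, V) = -113 - V - 22*f (d(f, V) = -3 + ((5² - 27*f - 27*5 + f*5) - V) = -3 + ((25 - 27*f - 135 + 5*f) - V) = -3 + ((-110 - 22*f) - V) = -3 + (-110 - V - 22*f) = -113 - V - 22*f)
d(49, -127) + √(-2993 + 6000) = (-113 - 1*(-127) - 22*49) + √(-2993 + 6000) = (-113 + 127 - 1078) + √3007 = -1064 + √3007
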